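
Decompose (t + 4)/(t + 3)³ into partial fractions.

(t + 4) = P(t + 3)² + Q(t + 3) + R. At t = -3: R = 1·(-3) + 4 = 1. Coefficients: P = 0, Q = 1
Result: 1/(t + 3)² + 1/(t + 3)³


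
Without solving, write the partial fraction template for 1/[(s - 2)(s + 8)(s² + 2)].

Two linear + quadratic: P/(s - 2) + Q/(s + 8) + (Rs + S)/(s² + 2)


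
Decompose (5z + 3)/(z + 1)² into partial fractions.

(5z + 3) = P(z + 1) + Q. At z = -1: Q = 5·(-1) + 3 = -2. Coeff of z: P = 5
Result: 5/(z + 1) - 2/(z + 1)²


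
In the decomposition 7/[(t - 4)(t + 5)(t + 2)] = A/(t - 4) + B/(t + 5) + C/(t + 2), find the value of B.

Cover-up at t = -5: B = 7/[(-5 - 4)(-5 + 2)] = 7/[(-9)(-3)] = 7/27


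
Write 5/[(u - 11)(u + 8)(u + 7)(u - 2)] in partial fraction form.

Using Heaviside cover-up: (5/3078)/(u - 11) - (1/38)/(u + 8) + (5/162)/(u + 7) - (1/162)/(u - 2)


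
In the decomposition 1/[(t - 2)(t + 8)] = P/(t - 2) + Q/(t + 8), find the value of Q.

Cover-up at t = -8: Q = 1/(-8 - 2) = -1/10


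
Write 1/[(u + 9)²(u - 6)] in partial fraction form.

Cover-up at u=6: C = 1/(6 + 9)² = 1/225. Cover-up at u=-9: B = 1/(-9 - 6) = -1/15. Comparing u² coeff: A = -C = -1/225
Result: (-1/225)/(u + 9) - (1/15)/(u + 9)² + (1/225)/(u - 6)


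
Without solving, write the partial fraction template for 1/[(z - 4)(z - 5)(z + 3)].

Three distinct linear factors: α/(z - 4) + β/(z - 5) + γ/(z + 3)


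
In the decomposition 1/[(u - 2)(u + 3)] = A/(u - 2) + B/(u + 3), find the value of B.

Cover-up at u = -3: B = 1/(-3 - 2) = -1/5


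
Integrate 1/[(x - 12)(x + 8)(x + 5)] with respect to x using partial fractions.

Cover-up: P = 1/340, Q = 1/60, R = -1/51. Decomposition: (1/340)/(x - 12) + (1/60)/(x + 8) - (1/51)/(x + 5). Integrate each term: (1/340) ln|(x - 12)| + (1/60) ln|(x + 8)| - (1/51) ln|(x + 5)| + C


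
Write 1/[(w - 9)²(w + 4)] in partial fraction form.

Cover-up at w=-4: C = 1/(-4 - 9)² = 1/169. Cover-up at w=9: B = 1/(9 + 4) = 1/13. Comparing w² coeff: A = -C = -1/169
Result: (-1/169)/(w - 9) + (1/13)/(w - 9)² + (1/169)/(w + 4)


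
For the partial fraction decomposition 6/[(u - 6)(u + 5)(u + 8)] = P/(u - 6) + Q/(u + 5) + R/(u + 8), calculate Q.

Cover-up at u = -5: Q = 6/[(-5 - 6)(-5 + 8)] = 6/[(-11)(3)] = -6/33 = -2/11


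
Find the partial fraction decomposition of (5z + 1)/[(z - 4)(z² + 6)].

At z=4: α = (5·4 + 1)/(4² + 6) = 21/22. β = -α = -21/22, γ = 5 - 4·α = 13/11
Result: (21/22)/(z - 4) - ((21/22)z - 13/11)/(z² + 6)


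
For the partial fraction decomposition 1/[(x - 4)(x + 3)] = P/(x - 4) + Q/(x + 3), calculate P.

Cover-up at x = 4: P = 1/(4 + 3) = 1/7


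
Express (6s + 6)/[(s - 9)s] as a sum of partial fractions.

At s=9: P = (6·9 + 6)/(9 - 0) = 20/3. At s=0: Q = (6·0 + 6)/(0 - 9) = -2/3
Result: (20/3)/(s - 9) - (2/3)/s


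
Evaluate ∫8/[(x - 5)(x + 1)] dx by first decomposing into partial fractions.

Decompose: 8/[(x - 5)(x + 1)] = (4/3)/(x - 5) - (4/3)/(x + 1). Integrate each term: (4/3) ln|(x - 5)| - (4/3) ln|(x + 1)| + C


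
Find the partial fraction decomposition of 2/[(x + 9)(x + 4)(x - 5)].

Using cover-up method: A = 1/35, B = -2/45, C = 1/63
Result: (1/35)/(x + 9) - (2/45)/(x + 4) + (1/63)/(x - 5)


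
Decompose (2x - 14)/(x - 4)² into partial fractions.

(2x - 14) = A(x - 4) + B. At x = 4: B = 2·4 - 14 = -6. Coeff of x: A = 2
Result: 2/(x - 4) - 6/(x - 4)²


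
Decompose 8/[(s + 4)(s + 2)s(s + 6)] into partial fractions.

Using Heaviside cover-up: (1/2)/(s + 4) - (1/2)/(s + 2) + (1/6)/s - (1/6)/(s + 6)


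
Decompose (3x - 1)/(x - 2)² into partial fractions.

(3x - 1) = A(x - 2) + B. At x = 2: B = 3·2 - 1 = 5. Coeff of x: A = 3
Result: 3/(x - 2) + 5/(x - 2)²


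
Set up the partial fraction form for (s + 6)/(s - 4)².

Repeated linear factor: A/(s - 4) + B/(s - 4)²


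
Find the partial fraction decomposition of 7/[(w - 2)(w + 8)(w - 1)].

Using cover-up method: A = 7/10, B = 7/90, C = -7/9
Result: (7/10)/(w - 2) + (7/90)/(w + 8) - (7/9)/(w - 1)


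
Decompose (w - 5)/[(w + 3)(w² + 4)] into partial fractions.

At w=-3: P = (1·(-3) - 5)/((-3)² + 4) = -8/13. Q = -P = 8/13, R = 1 - (-3)·P = -11/13
Result: (-8/13)/(w + 3) + ((8/13)w - 11/13)/(w² + 4)


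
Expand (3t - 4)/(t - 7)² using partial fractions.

(3t - 4) = A(t - 7) + B. At t = 7: B = 3·7 - 4 = 17. Coeff of t: A = 3
Result: 3/(t - 7) + 17/(t - 7)²


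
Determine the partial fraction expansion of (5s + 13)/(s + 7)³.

(5s + 13) = A(s + 7)² + B(s + 7) + C. At s = -7: C = 5·(-7) + 13 = -22. Coefficients: A = 0, B = 5
Result: 5/(s + 7)² - 22/(s + 7)³


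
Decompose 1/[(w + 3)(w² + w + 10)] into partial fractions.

Cover-up at w = -3: P = 1/((-3)² + 1·(-3) + 10) = 1/16. Then Q = -P = -1/16, R = -P·(1 - 3) = 1/8
Result: (1/16)/(w + 3) - ((1/16)w - 1/8)/(w² + w + 10)


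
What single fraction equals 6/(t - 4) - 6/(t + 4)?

Common denominator (t - 4)(t + 4). Numerator: 6(t + 4) - 6(t - 4) = (6t + 24) - (6t - 24) = 48
Result: (48)/[(t - 4)(t + 4)]


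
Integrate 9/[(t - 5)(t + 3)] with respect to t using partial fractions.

Decompose: 9/[(t - 5)(t + 3)] = (9/8)/(t - 5) - (9/8)/(t + 3). Integrate each term: (9/8) ln|(t - 5)| - (9/8) ln|(t + 3)| + C


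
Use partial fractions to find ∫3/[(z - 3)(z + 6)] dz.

Decompose: 3/[(z - 3)(z + 6)] = (1/3)/(z - 3) - (1/3)/(z + 6). Integrate each term: (1/3) ln|(z - 3)| - (1/3) ln|(z + 6)| + C


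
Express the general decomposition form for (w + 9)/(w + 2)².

Repeated linear factor: P/(w + 2) + Q/(w + 2)²


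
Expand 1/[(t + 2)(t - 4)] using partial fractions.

1/(t + 2)(t - 4) = P/(t + 2) + Q/(t - 4). P = 1/(-2 - 4) = -1/6, Q = 1/(4 + 2) = 1/6
Result: (-1/6)/(t + 2) + (1/6)/(t - 4)


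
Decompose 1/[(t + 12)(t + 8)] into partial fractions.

1/(t + 12)(t + 8) = P/(t + 12) + Q/(t + 8). P = 1/(-12 + 8) = -1/4, Q = 1/(-8 + 12) = 1/4
Result: (-1/4)/(t + 12) + (1/4)/(t + 8)


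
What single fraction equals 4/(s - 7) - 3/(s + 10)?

Common denominator (s - 7)(s + 10). Numerator: 4(s + 10) - 3(s - 7) = (4s + 40) - (3s - 21) = s + 61
Result: (s + 61)/[(s - 7)(s + 10)]


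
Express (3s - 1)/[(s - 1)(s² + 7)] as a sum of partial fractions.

At s=1: α = (3·1 - 1)/(1² + 7) = 1/4. β = -α = -1/4, γ = 3 - 1·α = 11/4
Result: (1/4)/(s - 1) - ((1/4)s - 11/4)/(s² + 7)


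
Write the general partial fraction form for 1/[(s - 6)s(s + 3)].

Three distinct linear factors: α/(s - 6) + β/s + γ/(s + 3)


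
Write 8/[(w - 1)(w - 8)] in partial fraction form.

8/(w - 1)(w - 8) = P/(w - 1) + Q/(w - 8). P = 8/(1 - 8) = -8/7, Q = 8/(8 - 1) = 8/7
Result: (-8/7)/(w - 1) + (8/7)/(w - 8)


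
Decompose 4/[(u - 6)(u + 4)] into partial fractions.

4/(u - 6)(u + 4) = P/(u - 6) + Q/(u + 4). P = 4/(6 + 4) = 2/5, Q = 4/(-4 - 6) = -2/5
Result: (2/5)/(u - 6) - (2/5)/(u + 4)


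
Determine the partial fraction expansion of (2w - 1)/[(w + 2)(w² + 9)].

At w=-2: α = (2·(-2) - 1)/((-2)² + 9) = -5/13. β = -α = 5/13, γ = 2 - (-2)·α = 16/13
Result: (-5/13)/(w + 2) + ((5/13)w + 16/13)/(w² + 9)


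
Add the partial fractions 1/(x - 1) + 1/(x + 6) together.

Common denominator (x - 1)(x + 6). Numerator: 1(x + 6) + 1(x - 1) = (x + 6) + (x - 1) = 2x + 5
Result: (2x + 5)/[(x - 1)(x + 6)]


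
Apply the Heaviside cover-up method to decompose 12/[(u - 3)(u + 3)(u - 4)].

Cover (u - 3), u=3: A = 12/[(3 + 3)(3 - 4)] = -2. Cover (u + 3), u=-3: B = 12/[(-3 - 3)(-3 - 4)] = 2/7. Cover (u - 4), u=4: C = 12/[(4 - 3)(4 + 3)] = 12/7.
Result: -2/(u - 3) + (2/7)/(u + 3) + (12/7)/(u - 4)


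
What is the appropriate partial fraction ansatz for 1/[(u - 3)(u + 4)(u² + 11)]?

Two linear + quadratic: α/(u - 3) + β/(u + 4) + (γu + δ)/(u² + 11)


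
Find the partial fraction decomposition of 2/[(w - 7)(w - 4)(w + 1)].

Using cover-up method: P = 1/12, Q = -2/15, R = 1/20
Result: (1/12)/(w - 7) - (2/15)/(w - 4) + (1/20)/(w + 1)


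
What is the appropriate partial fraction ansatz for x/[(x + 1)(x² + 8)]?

Linear + irreducible quadratic: α/(x + 1) + (βx + γ)/(x² + 8)


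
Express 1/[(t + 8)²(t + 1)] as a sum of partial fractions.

Cover-up at t=-1: R = 1/(-1 + 8)² = 1/49. Cover-up at t=-8: Q = 1/(-8 + 1) = -1/7. Comparing t² coeff: P = -R = -1/49
Result: (-1/49)/(t + 8) - (1/7)/(t + 8)² + (1/49)/(t + 1)


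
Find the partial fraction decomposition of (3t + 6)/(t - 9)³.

(3t + 6) = α(t - 9)² + β(t - 9) + γ. At t = 9: γ = 3·9 + 6 = 33. Coefficients: α = 0, β = 3
Result: 3/(t - 9)² + 33/(t - 9)³


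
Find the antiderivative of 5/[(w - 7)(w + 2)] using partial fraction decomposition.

Decompose: 5/[(w - 7)(w + 2)] = (5/9)/(w - 7) - (5/9)/(w + 2). Integrate each term: (5/9) ln|(w - 7)| - (5/9) ln|(w + 2)| + C


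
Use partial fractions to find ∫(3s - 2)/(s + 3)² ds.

Decompose: A = 3, B = 3·(-3) - 2 = -11, so (3s - 2)/(s + 3)² = 3/(s + 3) - 11/(s + 3)². Integrate: ∫ A/(s + 3) ds = 3 ln|(s + 3)|; ∫ B/(s + 3)² ds = 11/(s + 3). Sum: 3 ln|(s + 3)| + 11/(s + 3) + C


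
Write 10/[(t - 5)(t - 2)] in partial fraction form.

10/(t - 5)(t - 2) = α/(t - 5) + β/(t - 2). α = 10/(5 - 2) = 10/3, β = 10/(2 - 5) = -10/3
Result: (10/3)/(t - 5) - (10/3)/(t - 2)


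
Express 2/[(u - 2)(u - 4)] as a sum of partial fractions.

2/(u - 2)(u - 4) = P/(u - 2) + Q/(u - 4). P = 2/(2 - 4) = -1, Q = 2/(4 - 2) = 1
Result: -1/(u - 2) + 1/(u - 4)


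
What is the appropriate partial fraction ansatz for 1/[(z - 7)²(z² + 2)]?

Repeated linear + quadratic: P/(z - 7) + Q/(z - 7)² + (Rz + S)/(z² + 2)


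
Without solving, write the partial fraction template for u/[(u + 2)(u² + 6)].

Linear + irreducible quadratic: α/(u + 2) + (βu + γ)/(u² + 6)


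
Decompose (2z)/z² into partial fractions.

(2z) = αz + β. At z = 0: β = 2·0 + 0 = 0. Coeff of z: α = 2
Result: 2/z


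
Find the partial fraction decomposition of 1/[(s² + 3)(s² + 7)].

Coefficient matching gives α = γ = 0, β = 1/(7-3) = 1/4, δ = -β = -1/4
Result: (1/4)/(s² + 3) - (1/4)/(s² + 7)


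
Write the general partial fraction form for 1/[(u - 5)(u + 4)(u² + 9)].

Two linear + quadratic: A/(u - 5) + B/(u + 4) + (Cu + D)/(u² + 9)


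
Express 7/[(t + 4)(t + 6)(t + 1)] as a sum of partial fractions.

Using cover-up method: α = -7/6, β = 7/10, γ = 7/15
Result: (-7/6)/(t + 4) + (7/10)/(t + 6) + (7/15)/(t + 1)


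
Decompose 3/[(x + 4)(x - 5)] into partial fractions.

3/(x + 4)(x - 5) = P/(x + 4) + Q/(x - 5). P = 3/(-4 - 5) = -1/3, Q = 3/(5 + 4) = 1/3
Result: (-1/3)/(x + 4) + (1/3)/(x - 5)


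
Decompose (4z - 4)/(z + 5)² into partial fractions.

(4z - 4) = A(z + 5) + B. At z = -5: B = 4·(-5) - 4 = -24. Coeff of z: A = 4
Result: 4/(z + 5) - 24/(z + 5)²


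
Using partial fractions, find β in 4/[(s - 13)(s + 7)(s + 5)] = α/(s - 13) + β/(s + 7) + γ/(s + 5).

Cover-up at s = -7: β = 4/[(-7 - 13)(-7 + 5)] = 4/[(-20)(-2)] = 4/40 = 1/10


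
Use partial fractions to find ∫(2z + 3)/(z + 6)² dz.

Decompose: A = 2, B = 2·(-6) + 3 = -9, so (2z + 3)/(z + 6)² = 2/(z + 6) - 9/(z + 6)². Integrate: ∫ A/(z + 6) dz = 2 ln|(z + 6)|; ∫ B/(z + 6)² dz = 9/(z + 6). Sum: 2 ln|(z + 6)| + 9/(z + 6) + C


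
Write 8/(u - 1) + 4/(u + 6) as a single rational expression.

Common denominator (u - 1)(u + 6). Numerator: 8(u + 6) + 4(u - 1) = (8u + 48) + (4u - 4) = 12u + 44
Result: (12u + 44)/[(u - 1)(u + 6)]


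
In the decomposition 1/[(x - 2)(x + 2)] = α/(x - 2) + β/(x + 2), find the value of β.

Cover-up at x = -2: β = 1/(-2 - 2) = -1/4


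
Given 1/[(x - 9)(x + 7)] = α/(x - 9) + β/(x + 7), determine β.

Cover-up at x = -7: β = 1/(-7 - 9) = -1/16


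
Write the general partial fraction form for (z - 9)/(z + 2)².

Repeated linear factor: A/(z + 2) + B/(z + 2)²


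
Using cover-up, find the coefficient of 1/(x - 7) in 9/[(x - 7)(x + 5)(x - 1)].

Cover (x - 7), set x=7: 9/[(7 + 5)(7 - 1)] = 1/8


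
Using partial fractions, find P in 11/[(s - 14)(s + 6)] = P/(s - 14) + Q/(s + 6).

Cover-up at s = 14: P = 11/(14 + 6) = 11/20


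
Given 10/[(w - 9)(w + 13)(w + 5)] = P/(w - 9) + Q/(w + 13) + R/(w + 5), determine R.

Cover-up at w = -5: R = 10/[(-5 - 9)(-5 + 13)] = 10/[(-14)(8)] = -10/112 = -5/56


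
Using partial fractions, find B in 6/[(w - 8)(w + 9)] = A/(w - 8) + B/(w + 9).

Cover-up at w = -9: B = 6/(-9 - 8) = -6/17


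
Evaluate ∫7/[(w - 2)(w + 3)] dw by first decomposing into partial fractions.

Decompose: 7/[(w - 2)(w + 3)] = (7/5)/(w - 2) - (7/5)/(w + 3). Integrate each term: (7/5) ln|(w - 2)| - (7/5) ln|(w + 3)| + C


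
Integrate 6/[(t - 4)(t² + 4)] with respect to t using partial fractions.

Cover-up at t=4: P = 6/(4²+4) = 3/10. Coeff matching: Q = -3/10, R = -6/5. Decomposition: (3/10)/(t - 4) - ((3/10)t + 6/5)/(t² + 4). Integrate: linear → ln, quadratic → (1/2)ln + arctan: (3/10) ln|(t - 4)| - (3/20) ln(t² + 4) - (3/5) arctan(t/2) + C


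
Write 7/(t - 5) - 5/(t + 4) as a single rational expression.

Common denominator (t - 5)(t + 4). Numerator: 7(t + 4) - 5(t - 5) = (7t + 28) - (5t - 25) = 2t + 53
Result: (2t + 53)/[(t - 5)(t + 4)]


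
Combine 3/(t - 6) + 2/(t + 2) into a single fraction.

Common denominator (t - 6)(t + 2). Numerator: 3(t + 2) + 2(t - 6) = (3t + 6) + (2t - 12) = 5t - 6
Result: (5t - 6)/[(t - 6)(t + 2)]


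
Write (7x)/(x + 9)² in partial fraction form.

(7x) = α(x + 9) + β. At x = -9: β = 7·(-9) + 0 = -63. Coeff of x: α = 7
Result: 7/(x + 9) - 63/(x + 9)²


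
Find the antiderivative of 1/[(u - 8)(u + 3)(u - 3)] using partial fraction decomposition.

Cover-up: A = 1/55, B = 1/66, C = -1/30. Decomposition: (1/55)/(u - 8) + (1/66)/(u + 3) - (1/30)/(u - 3). Integrate each term: (1/55) ln|(u - 8)| + (1/66) ln|(u + 3)| - (1/30) ln|(u - 3)| + C


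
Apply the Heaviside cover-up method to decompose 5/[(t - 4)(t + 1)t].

Cover (t - 4), t=4: P = 5/[(4 + 1)(4 - 0)] = 1/4. Cover (t + 1), t=-1: Q = 5/[(-1 - 4)(-1 - 0)] = 1. Cover t, t=0: R = 5/[(0 - 4)(0 + 1)] = -5/4.
Result: (1/4)/(t - 4) + 1/(t + 1) - (5/4)/t


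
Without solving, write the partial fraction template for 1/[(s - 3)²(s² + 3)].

Repeated linear + quadratic: α/(s - 3) + β/(s - 3)² + (γs + δ)/(s² + 3)


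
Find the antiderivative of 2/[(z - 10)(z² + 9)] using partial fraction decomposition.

Cover-up at z=10: A = 2/(10²+9) = 2/109. Coeff matching: B = -2/109, C = -20/109. Decomposition: (2/109)/(z - 10) - ((2/109)z + 20/109)/(z² + 9). Integrate: linear → ln, quadratic → (1/2)ln + arctan: (2/109) ln|(z - 10)| - (1/109) ln(z² + 9) - (20/327) arctan(z/3) + C


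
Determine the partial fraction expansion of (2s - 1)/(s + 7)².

(2s - 1) = P(s + 7) + Q. At s = -7: Q = 2·(-7) - 1 = -15. Coeff of s: P = 2
Result: 2/(s + 7) - 15/(s + 7)²


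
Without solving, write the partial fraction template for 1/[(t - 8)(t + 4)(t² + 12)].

Two linear + quadratic: A/(t - 8) + B/(t + 4) + (Ct + D)/(t² + 12)


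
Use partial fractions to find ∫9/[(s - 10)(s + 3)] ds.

Decompose: 9/[(s - 10)(s + 3)] = (9/13)/(s - 10) - (9/13)/(s + 3). Integrate each term: (9/13) ln|(s - 10)| - (9/13) ln|(s + 3)| + C


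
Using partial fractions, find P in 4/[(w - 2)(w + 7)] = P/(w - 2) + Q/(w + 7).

Cover-up at w = 2: P = 4/(2 + 7) = 4/9


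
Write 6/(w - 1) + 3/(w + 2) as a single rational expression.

Common denominator (w - 1)(w + 2). Numerator: 6(w + 2) + 3(w - 1) = (6w + 12) + (3w - 3) = 9w + 9
Result: (9w + 9)/[(w - 1)(w + 2)]


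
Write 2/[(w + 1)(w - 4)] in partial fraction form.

2/(w + 1)(w - 4) = α/(w + 1) + β/(w - 4). α = 2/(-1 - 4) = -2/5, β = 2/(4 + 1) = 2/5
Result: (-2/5)/(w + 1) + (2/5)/(w - 4)


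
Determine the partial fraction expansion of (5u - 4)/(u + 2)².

(5u - 4) = A(u + 2) + B. At u = -2: B = 5·(-2) - 4 = -14. Coeff of u: A = 5
Result: 5/(u + 2) - 14/(u + 2)²


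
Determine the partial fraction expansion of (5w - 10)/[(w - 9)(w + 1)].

At w=9: α = (5·9 - 10)/(9 + 1) = 7/2. At w=-1: β = (5·(-1) - 10)/(-1 - 9) = 3/2
Result: (7/2)/(w - 9) + (3/2)/(w + 1)


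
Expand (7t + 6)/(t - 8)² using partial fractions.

(7t + 6) = P(t - 8) + Q. At t = 8: Q = 7·8 + 6 = 62. Coeff of t: P = 7
Result: 7/(t - 8) + 62/(t - 8)²


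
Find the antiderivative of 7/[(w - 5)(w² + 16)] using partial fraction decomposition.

Cover-up at w=5: P = 7/(5²+16) = 7/41. Coeff matching: Q = -7/41, R = -35/41. Decomposition: (7/41)/(w - 5) - ((7/41)w + 35/41)/(w² + 16). Integrate: linear → ln, quadratic → (1/2)ln + arctan: (7/41) ln|(w - 5)| - (7/82) ln(w² + 16) - (35/164) arctan(w/4) + C


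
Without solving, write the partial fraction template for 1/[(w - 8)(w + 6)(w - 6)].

Three distinct linear factors: A/(w - 8) + B/(w + 6) + C/(w - 6)


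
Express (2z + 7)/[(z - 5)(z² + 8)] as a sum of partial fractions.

At z=5: P = (2·5 + 7)/(5² + 8) = 17/33. Q = -P = -17/33, R = 2 - 5·P = -19/33
Result: (17/33)/(z - 5) - ((17/33)z + 19/33)/(z² + 8)


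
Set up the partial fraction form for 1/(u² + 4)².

Repeated quadratic factor: (αu + β)/(u² + 4) + (γu + δ)/(u² + 4)²


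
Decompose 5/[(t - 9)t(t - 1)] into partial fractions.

Using cover-up method: α = 5/72, β = 5/9, γ = -5/8
Result: (5/72)/(t - 9) + (5/9)/t - (5/8)/(t - 1)


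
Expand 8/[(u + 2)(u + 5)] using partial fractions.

8/(u + 2)(u + 5) = A/(u + 2) + B/(u + 5). A = 8/(-2 + 5) = 8/3, B = 8/(-5 + 2) = -8/3
Result: (8/3)/(u + 2) - (8/3)/(u + 5)


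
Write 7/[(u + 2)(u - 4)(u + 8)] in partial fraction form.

Using cover-up method: P = -7/36, Q = 7/72, R = 7/72
Result: (-7/36)/(u + 2) + (7/72)/(u - 4) + (7/72)/(u + 8)


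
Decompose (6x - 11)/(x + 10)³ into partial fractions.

(6x - 11) = P(x + 10)² + Q(x + 10) + R. At x = -10: R = 6·(-10) - 11 = -71. Coefficients: P = 0, Q = 6
Result: 6/(x + 10)² - 71/(x + 10)³


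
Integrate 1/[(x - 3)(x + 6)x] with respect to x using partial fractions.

Cover-up: P = 1/27, Q = 1/54, R = -1/18. Decomposition: (1/27)/(x - 3) + (1/54)/(x + 6) - (1/18)/x. Integrate each term: (1/27) ln|(x - 3)| + (1/54) ln|(x + 6)| - (1/18) ln|x| + C


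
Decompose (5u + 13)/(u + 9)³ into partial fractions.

(5u + 13) = A(u + 9)² + B(u + 9) + C. At u = -9: C = 5·(-9) + 13 = -32. Coefficients: A = 0, B = 5
Result: 5/(u + 9)² - 32/(u + 9)³


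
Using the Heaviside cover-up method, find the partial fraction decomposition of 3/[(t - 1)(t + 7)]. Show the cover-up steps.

Cover (t - 1): set t=1, get P = 3/(1 + 7) = 3/8. Cover (t + 7): set t=-7, get Q = 3/(-7 - 1) = -3/8.
Result: (3/8)/(t - 1) - (3/8)/(t + 7)


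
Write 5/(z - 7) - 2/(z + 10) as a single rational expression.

Common denominator (z - 7)(z + 10). Numerator: 5(z + 10) - 2(z - 7) = (5z + 50) - (2z - 14) = 3z + 64
Result: (3z + 64)/[(z - 7)(z + 10)]


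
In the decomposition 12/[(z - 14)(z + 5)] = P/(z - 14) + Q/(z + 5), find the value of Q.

Cover-up at z = -5: Q = 12/(-5 - 14) = -12/19


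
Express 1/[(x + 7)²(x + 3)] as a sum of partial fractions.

Cover-up at x=-3: C = 1/(-3 + 7)² = 1/16. Cover-up at x=-7: B = 1/(-7 + 3) = -1/4. Comparing x² coeff: A = -C = -1/16
Result: (-1/16)/(x + 7) - (1/4)/(x + 7)² + (1/16)/(x + 3)


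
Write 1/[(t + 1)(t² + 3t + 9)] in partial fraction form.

Cover-up at t = -1: α = 1/((-1)² + 3·(-1) + 9) = 1/7. Then β = -α = -1/7, γ = -α·(3 - 1) = -2/7
Result: (1/7)/(t + 1) - ((1/7)t + 2/7)/(t² + 3t + 9)


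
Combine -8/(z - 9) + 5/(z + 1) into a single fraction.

Common denominator (z - 9)(z + 1). Numerator: -8(z + 1) + 5(z - 9) = (-8z - 8) + (5z - 45) = -3z - 53
Result: (-3z - 53)/[(z - 9)(z + 1)]


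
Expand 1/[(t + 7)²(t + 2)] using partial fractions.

Cover-up at t=-2: γ = 1/(-2 + 7)² = 1/25. Cover-up at t=-7: β = 1/(-7 + 2) = -1/5. Comparing t² coeff: α = -γ = -1/25
Result: (-1/25)/(t + 7) - (1/5)/(t + 7)² + (1/25)/(t + 2)


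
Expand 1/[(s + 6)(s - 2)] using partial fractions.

1/(s + 6)(s - 2) = P/(s + 6) + Q/(s - 2). P = 1/(-6 - 2) = -1/8, Q = 1/(2 + 6) = 1/8
Result: (-1/8)/(s + 6) + (1/8)/(s - 2)


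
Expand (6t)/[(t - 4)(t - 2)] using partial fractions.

At t=4: P = (6·4 + 0)/(4 - 2) = 12. At t=2: Q = (6·2 + 0)/(2 - 4) = -6
Result: 12/(t - 4) - 6/(t - 2)


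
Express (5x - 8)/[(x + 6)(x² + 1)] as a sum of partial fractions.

At x=-6: P = (5·(-6) - 8)/((-6)² + 1) = -38/37. Q = -P = 38/37, R = 5 - (-6)·P = -43/37
Result: (-38/37)/(x + 6) + ((38/37)x - 43/37)/(x² + 1)


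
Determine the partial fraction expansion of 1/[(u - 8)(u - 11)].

1/(u - 8)(u - 11) = P/(u - 8) + Q/(u - 11). P = 1/(8 - 11) = -1/3, Q = 1/(11 - 8) = 1/3
Result: (-1/3)/(u - 8) + (1/3)/(u - 11)


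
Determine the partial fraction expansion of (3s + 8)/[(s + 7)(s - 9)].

At s=-7: A = (3·(-7) + 8)/(-7 - 9) = 13/16. At s=9: B = (3·9 + 8)/(9 + 7) = 35/16
Result: (13/16)/(s + 7) + (35/16)/(s - 9)


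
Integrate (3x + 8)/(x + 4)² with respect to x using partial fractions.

Decompose: A = 3, B = 3·(-4) + 8 = -4, so (3x + 8)/(x + 4)² = 3/(x + 4) - 4/(x + 4)². Integrate: ∫ A/(x + 4) dx = 3 ln|(x + 4)|; ∫ B/(x + 4)² dx = 4/(x + 4). Sum: 3 ln|(x + 4)| + 4/(x + 4) + C


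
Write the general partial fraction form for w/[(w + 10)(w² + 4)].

Linear + irreducible quadratic: A/(w + 10) + (Bw + C)/(w² + 4)


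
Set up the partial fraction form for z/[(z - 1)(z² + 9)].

Linear + irreducible quadratic: α/(z - 1) + (βz + γ)/(z² + 9)


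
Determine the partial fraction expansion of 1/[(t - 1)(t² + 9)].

Cover-up at t = 1: α = 1/(1² + 9) = 1/10. Then β = -α = -1/10, γ = -α·(0 + 1) = -1/10
Result: (1/10)/(t - 1) - ((1/10)t + 1/10)/(t² + 9)


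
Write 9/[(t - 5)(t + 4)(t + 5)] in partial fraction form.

Using cover-up method: A = 1/10, B = -1, C = 9/10
Result: (1/10)/(t - 5) - 1/(t + 4) + (9/10)/(t + 5)


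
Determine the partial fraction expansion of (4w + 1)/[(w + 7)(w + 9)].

At w=-7: α = (4·(-7) + 1)/(-7 + 9) = -27/2. At w=-9: β = (4·(-9) + 1)/(-9 + 7) = 35/2
Result: (-27/2)/(w + 7) + (35/2)/(w + 9)


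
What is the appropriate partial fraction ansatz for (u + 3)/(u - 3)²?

Repeated linear factor: α/(u - 3) + β/(u - 3)²


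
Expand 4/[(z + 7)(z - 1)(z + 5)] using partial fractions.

Using cover-up method: P = 1/4, Q = 1/12, R = -1/3
Result: (1/4)/(z + 7) + (1/12)/(z - 1) - (1/3)/(z + 5)


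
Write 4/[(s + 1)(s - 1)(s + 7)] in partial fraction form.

Using cover-up method: α = -1/3, β = 1/4, γ = 1/12
Result: (-1/3)/(s + 1) + (1/4)/(s - 1) + (1/12)/(s + 7)


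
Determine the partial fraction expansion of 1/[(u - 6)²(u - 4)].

Cover-up at u=4: C = 1/(4 - 6)² = 1/4. Cover-up at u=6: B = 1/(6 - 4) = 1/2. Comparing u² coeff: A = -C = -1/4
Result: (-1/4)/(u - 6) + (1/2)/(u - 6)² + (1/4)/(u - 4)


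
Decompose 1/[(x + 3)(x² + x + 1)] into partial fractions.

Cover-up at x = -3: P = 1/((-3)² + 1·(-3) + 1) = 1/7. Then Q = -P = -1/7, R = -P·(1 - 3) = 2/7
Result: (1/7)/(x + 3) - ((1/7)x - 2/7)/(x² + x + 1)


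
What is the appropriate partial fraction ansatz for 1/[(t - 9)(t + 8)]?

Distinct linear factors: α/(t - 9) + β/(t + 8)


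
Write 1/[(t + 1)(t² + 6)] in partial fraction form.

Cover-up at t = -1: α = 1/((-1)² + 6) = 1/7. Then β = -α = -1/7, γ = -α·(0 - 1) = 1/7
Result: (1/7)/(t + 1) - ((1/7)t - 1/7)/(t² + 6)


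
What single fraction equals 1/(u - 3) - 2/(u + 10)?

Common denominator (u - 3)(u + 10). Numerator: 1(u + 10) - 2(u - 3) = (u + 10) - (2u - 6) = -u + 16
Result: (-u + 16)/[(u - 3)(u + 10)]


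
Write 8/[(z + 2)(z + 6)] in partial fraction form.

8/(z + 2)(z + 6) = α/(z + 2) + β/(z + 6). α = 8/(-2 + 6) = 2, β = 8/(-6 + 2) = -2
Result: 2/(z + 2) - 2/(z + 6)


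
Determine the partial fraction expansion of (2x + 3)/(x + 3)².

(2x + 3) = P(x + 3) + Q. At x = -3: Q = 2·(-3) + 3 = -3. Coeff of x: P = 2
Result: 2/(x + 3) - 3/(x + 3)²


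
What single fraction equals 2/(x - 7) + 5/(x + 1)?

Common denominator (x - 7)(x + 1). Numerator: 2(x + 1) + 5(x - 7) = (2x + 2) + (5x - 35) = 7x - 33
Result: (7x - 33)/[(x - 7)(x + 1)]


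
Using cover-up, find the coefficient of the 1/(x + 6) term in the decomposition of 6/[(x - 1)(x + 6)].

Cover (x + 6), set x=-6: 6/((x - 1) at x=-6) = 6/(-7) = -6/7


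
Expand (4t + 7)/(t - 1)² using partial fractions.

(4t + 7) = α(t - 1) + β. At t = 1: β = 4·1 + 7 = 11. Coeff of t: α = 4
Result: 4/(t - 1) + 11/(t - 1)²


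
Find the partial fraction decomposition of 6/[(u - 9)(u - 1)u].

Using cover-up method: α = 1/12, β = -3/4, γ = 2/3
Result: (1/12)/(u - 9) - (3/4)/(u - 1) + (2/3)/u


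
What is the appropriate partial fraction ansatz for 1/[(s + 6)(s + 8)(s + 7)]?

Three distinct linear factors: P/(s + 6) + Q/(s + 8) + R/(s + 7)


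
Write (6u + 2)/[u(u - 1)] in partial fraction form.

At u=0: A = (6·0 + 2)/(0 - 1) = -2. At u=1: B = (6·1 + 2)/(1 - 0) = 8
Result: -2/u + 8/(u - 1)


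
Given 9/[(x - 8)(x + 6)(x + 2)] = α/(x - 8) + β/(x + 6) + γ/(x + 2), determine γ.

Cover-up at x = -2: γ = 9/[(-2 - 8)(-2 + 6)] = 9/[(-10)(4)] = -9/40


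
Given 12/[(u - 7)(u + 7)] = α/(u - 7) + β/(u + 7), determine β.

Cover-up at u = -7: β = 12/(-7 - 7) = -12/14 = -6/7


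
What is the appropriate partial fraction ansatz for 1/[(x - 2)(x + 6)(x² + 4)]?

Two linear + quadratic: α/(x - 2) + β/(x + 6) + (γx + δ)/(x² + 4)


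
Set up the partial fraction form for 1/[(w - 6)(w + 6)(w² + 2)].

Two linear + quadratic: α/(w - 6) + β/(w + 6) + (γw + δ)/(w² + 2)


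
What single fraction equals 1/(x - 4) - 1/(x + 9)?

Common denominator (x - 4)(x + 9). Numerator: 1(x + 9) - 1(x - 4) = (x + 9) - (x - 4) = 13
Result: (13)/[(x - 4)(x + 9)]


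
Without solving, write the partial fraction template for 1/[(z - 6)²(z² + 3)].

Repeated linear + quadratic: P/(z - 6) + Q/(z - 6)² + (Rz + S)/(z² + 3)


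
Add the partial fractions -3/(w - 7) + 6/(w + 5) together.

Common denominator (w - 7)(w + 5). Numerator: -3(w + 5) + 6(w - 7) = (-3w - 15) + (6w - 42) = 3w - 57
Result: (3w - 57)/[(w - 7)(w + 5)]


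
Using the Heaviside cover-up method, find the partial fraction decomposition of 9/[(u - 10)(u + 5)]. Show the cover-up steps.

Cover (u - 10): set u=10, get α = 9/(10 + 5) = 3/5. Cover (u + 5): set u=-5, get β = 9/(-5 - 10) = -3/5.
Result: (3/5)/(u - 10) - (3/5)/(u + 5)


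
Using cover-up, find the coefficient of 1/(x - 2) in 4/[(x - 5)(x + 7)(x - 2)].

Cover (x - 2), set x=2: 4/[(2 - 5)(2 + 7)] = -4/27


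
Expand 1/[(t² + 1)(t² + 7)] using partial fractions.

Coefficient matching gives P = R = 0, Q = 1/(7-1) = 1/6, S = -Q = -1/6
Result: (1/6)/(t² + 1) - (1/6)/(t² + 7)


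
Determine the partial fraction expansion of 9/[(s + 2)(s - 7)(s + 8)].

Using cover-up method: A = -1/6, B = 1/15, C = 1/10
Result: (-1/6)/(s + 2) + (1/15)/(s - 7) + (1/10)/(s + 8)


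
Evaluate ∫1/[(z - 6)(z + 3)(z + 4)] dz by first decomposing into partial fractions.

Cover-up: α = 1/90, β = -1/9, γ = 1/10. Decomposition: (1/90)/(z - 6) - (1/9)/(z + 3) + (1/10)/(z + 4). Integrate each term: (1/90) ln|(z - 6)| - (1/9) ln|(z + 3)| + (1/10) ln|(z + 4)| + C


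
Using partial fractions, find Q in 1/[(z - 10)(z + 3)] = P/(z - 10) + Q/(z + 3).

Cover-up at z = -3: Q = 1/(-3 - 10) = -1/13


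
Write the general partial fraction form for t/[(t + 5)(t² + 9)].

Linear + irreducible quadratic: P/(t + 5) + (Qt + R)/(t² + 9)


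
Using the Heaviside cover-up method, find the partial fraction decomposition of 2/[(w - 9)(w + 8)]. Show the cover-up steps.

Cover (w - 9): set w=9, get P = 2/(9 + 8) = 2/17. Cover (w + 8): set w=-8, get Q = 2/(-8 - 9) = -2/17.
Result: (2/17)/(w - 9) - (2/17)/(w + 8)


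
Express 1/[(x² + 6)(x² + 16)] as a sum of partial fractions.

Coefficient matching gives A = C = 0, B = 1/(16-6) = 1/10, D = -B = -1/10
Result: (1/10)/(x² + 6) - (1/10)/(x² + 16)


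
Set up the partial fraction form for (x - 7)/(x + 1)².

Repeated linear factor: P/(x + 1) + Q/(x + 1)²


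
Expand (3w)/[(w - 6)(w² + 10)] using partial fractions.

At w=6: α = (3·6 + 0)/(6² + 10) = 9/23. β = -α = -9/23, γ = 3 - 6·α = 15/23
Result: (9/23)/(w - 6) - ((9/23)w - 15/23)/(w² + 10)


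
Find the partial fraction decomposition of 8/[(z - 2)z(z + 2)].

Using cover-up method: α = 1, β = -2, γ = 1
Result: 1/(z - 2) - 2/z + 1/(z + 2)


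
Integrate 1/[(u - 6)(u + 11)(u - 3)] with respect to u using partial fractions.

Cover-up: A = 1/51, B = 1/238, C = -1/42. Decomposition: (1/51)/(u - 6) + (1/238)/(u + 11) - (1/42)/(u - 3). Integrate each term: (1/51) ln|(u - 6)| + (1/238) ln|(u + 11)| - (1/42) ln|(u - 3)| + C


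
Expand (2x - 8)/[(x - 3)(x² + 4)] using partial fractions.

At x=3: A = (2·3 - 8)/(3² + 4) = -2/13. B = -A = 2/13, C = 2 - 3·A = 32/13
Result: (-2/13)/(x - 3) + ((2/13)x + 32/13)/(x² + 4)


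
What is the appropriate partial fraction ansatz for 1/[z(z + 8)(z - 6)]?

Three distinct linear factors: P/z + Q/(z + 8) + R/(z - 6)


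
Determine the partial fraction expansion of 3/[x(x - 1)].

3/x(x - 1) = A/x + B/(x - 1). A = 3/(0 - 1) = -3, B = 3/(1 - 0) = 3
Result: -3/x + 3/(x - 1)


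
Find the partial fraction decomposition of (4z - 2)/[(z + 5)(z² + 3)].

At z=-5: P = (4·(-5) - 2)/((-5)² + 3) = -11/14. Q = -P = 11/14, R = 4 - (-5)·P = 1/14
Result: (-11/14)/(z + 5) + ((11/14)z + 1/14)/(z² + 3)


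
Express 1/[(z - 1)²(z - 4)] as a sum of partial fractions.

Cover-up at z=4: γ = 1/(4 - 1)² = 1/9. Cover-up at z=1: β = 1/(1 - 4) = -1/3. Comparing z² coeff: α = -γ = -1/9
Result: (-1/9)/(z - 1) - (1/3)/(z - 1)² + (1/9)/(z - 4)


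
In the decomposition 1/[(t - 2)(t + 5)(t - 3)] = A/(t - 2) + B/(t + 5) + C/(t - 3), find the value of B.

Cover-up at t = -5: B = 1/[(-5 - 2)(-5 - 3)] = 1/[(-7)(-8)] = 1/56


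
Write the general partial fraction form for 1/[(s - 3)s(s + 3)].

Three distinct linear factors: α/(s - 3) + β/s + γ/(s + 3)


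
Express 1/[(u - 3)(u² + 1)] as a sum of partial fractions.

Cover-up at u = 3: P = 1/(3² + 1) = 1/10. Then Q = -P = -1/10, R = -P·(0 + 3) = -3/10
Result: (1/10)/(u - 3) - ((1/10)u + 3/10)/(u² + 1)


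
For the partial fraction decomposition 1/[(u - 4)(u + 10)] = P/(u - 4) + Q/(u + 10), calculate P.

Cover-up at u = 4: P = 1/(4 + 10) = 1/14


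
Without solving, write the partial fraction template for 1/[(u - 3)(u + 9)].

Distinct linear factors: P/(u - 3) + Q/(u + 9)


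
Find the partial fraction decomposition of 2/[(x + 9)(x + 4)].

2/(x + 9)(x + 4) = α/(x + 9) + β/(x + 4). α = 2/(-9 + 4) = -2/5, β = 2/(-4 + 9) = 2/5
Result: (-2/5)/(x + 9) + (2/5)/(x + 4)


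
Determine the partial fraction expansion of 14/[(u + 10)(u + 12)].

14/(u + 10)(u + 12) = A/(u + 10) + B/(u + 12). A = 14/(-10 + 12) = 7, B = 14/(-12 + 10) = -7
Result: 7/(u + 10) - 7/(u + 12)


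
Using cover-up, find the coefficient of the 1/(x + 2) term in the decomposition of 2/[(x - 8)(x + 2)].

Cover (x + 2), set x=-2: 2/((x - 8) at x=-2) = 2/(-10) = -1/5


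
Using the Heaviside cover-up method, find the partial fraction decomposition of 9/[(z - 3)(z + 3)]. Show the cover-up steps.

Cover (z - 3): set z=3, get P = 9/(3 + 3) = 3/2. Cover (z + 3): set z=-3, get Q = 9/(-3 - 3) = -3/2.
Result: (3/2)/(z - 3) - (3/2)/(z + 3)


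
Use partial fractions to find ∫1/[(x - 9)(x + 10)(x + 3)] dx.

Cover-up: A = 1/228, B = 1/133, C = -1/84. Decomposition: (1/228)/(x - 9) + (1/133)/(x + 10) - (1/84)/(x + 3). Integrate each term: (1/228) ln|(x - 9)| + (1/133) ln|(x + 10)| - (1/84) ln|(x + 3)| + C


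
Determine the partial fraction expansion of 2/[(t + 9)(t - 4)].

2/(t + 9)(t - 4) = α/(t + 9) + β/(t - 4). α = 2/(-9 - 4) = -2/13, β = 2/(4 + 9) = 2/13
Result: (-2/13)/(t + 9) + (2/13)/(t - 4)


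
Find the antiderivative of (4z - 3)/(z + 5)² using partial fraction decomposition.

Decompose: P = 4, Q = 4·(-5) - 3 = -23, so (4z - 3)/(z + 5)² = 4/(z + 5) - 23/(z + 5)². Integrate: ∫ P/(z + 5) dz = 4 ln|(z + 5)|; ∫ Q/(z + 5)² dz = 23/(z + 5). Sum: 4 ln|(z + 5)| + 23/(z + 5) + C


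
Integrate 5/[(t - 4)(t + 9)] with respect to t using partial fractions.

Decompose: 5/[(t - 4)(t + 9)] = (5/13)/(t - 4) - (5/13)/(t + 9). Integrate each term: (5/13) ln|(t - 4)| - (5/13) ln|(t + 9)| + C


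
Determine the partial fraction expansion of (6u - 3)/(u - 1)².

(6u - 3) = α(u - 1) + β. At u = 1: β = 6·1 - 3 = 3. Coeff of u: α = 6
Result: 6/(u - 1) + 3/(u - 1)²


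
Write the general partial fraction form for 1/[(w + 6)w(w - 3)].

Three distinct linear factors: P/(w + 6) + Q/w + R/(w - 3)


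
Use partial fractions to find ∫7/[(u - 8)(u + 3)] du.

Decompose: 7/[(u - 8)(u + 3)] = (7/11)/(u - 8) - (7/11)/(u + 3). Integrate each term: (7/11) ln|(u - 8)| - (7/11) ln|(u + 3)| + C


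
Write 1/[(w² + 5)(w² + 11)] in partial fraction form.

Coefficient matching gives P = R = 0, Q = 1/(11-5) = 1/6, S = -Q = -1/6
Result: (1/6)/(w² + 5) - (1/6)/(w² + 11)


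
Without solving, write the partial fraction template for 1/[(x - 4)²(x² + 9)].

Repeated linear + quadratic: α/(x - 4) + β/(x - 4)² + (γx + δ)/(x² + 9)


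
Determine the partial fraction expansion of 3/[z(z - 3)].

3/z(z - 3) = α/z + β/(z - 3). α = 3/(0 - 3) = -1, β = 3/(3 - 0) = 1
Result: -1/z + 1/(z - 3)


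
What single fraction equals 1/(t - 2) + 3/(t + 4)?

Common denominator (t - 2)(t + 4). Numerator: 1(t + 4) + 3(t - 2) = (t + 4) + (3t - 6) = 4t - 2
Result: (4t - 2)/[(t - 2)(t + 4)]


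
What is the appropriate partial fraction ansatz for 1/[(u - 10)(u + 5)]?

Distinct linear factors: P/(u - 10) + Q/(u + 5)


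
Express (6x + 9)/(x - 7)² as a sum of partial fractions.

(6x + 9) = α(x - 7) + β. At x = 7: β = 6·7 + 9 = 51. Coeff of x: α = 6
Result: 6/(x - 7) + 51/(x - 7)²


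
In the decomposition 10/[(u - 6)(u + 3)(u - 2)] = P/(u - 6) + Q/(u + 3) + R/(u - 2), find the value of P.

Cover-up at u = 6: P = 10/[(6 + 3)(6 - 2)] = 10/[(9)(4)] = 10/36 = 5/18


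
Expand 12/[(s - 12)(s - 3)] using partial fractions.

12/(s - 12)(s - 3) = A/(s - 12) + B/(s - 3). A = 12/(12 - 3) = 4/3, B = 12/(3 - 12) = -4/3
Result: (4/3)/(s - 12) - (4/3)/(s - 3)


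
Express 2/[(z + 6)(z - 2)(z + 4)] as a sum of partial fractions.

Using cover-up method: P = 1/8, Q = 1/24, R = -1/6
Result: (1/8)/(z + 6) + (1/24)/(z - 2) - (1/6)/(z + 4)


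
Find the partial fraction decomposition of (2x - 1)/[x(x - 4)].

At x=0: P = (2·0 - 1)/(0 - 4) = 1/4. At x=4: Q = (2·4 - 1)/(4 - 0) = 7/4
Result: (1/4)/x + (7/4)/(x - 4)


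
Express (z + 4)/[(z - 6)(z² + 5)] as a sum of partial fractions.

At z=6: A = (1·6 + 4)/(6² + 5) = 10/41. B = -A = -10/41, C = 1 - 6·A = -19/41
Result: (10/41)/(z - 6) - ((10/41)z + 19/41)/(z² + 5)


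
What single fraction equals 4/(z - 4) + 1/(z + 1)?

Common denominator (z - 4)(z + 1). Numerator: 4(z + 1) + 1(z - 4) = (4z + 4) + (z - 4) = 5z
Result: (5z)/[(z - 4)(z + 1)]


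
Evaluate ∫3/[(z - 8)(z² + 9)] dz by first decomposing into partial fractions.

Cover-up at z=8: P = 3/(8²+9) = 3/73. Coeff matching: Q = -3/73, R = -24/73. Decomposition: (3/73)/(z - 8) - ((3/73)z + 24/73)/(z² + 9). Integrate: linear → ln, quadratic → (1/2)ln + arctan: (3/73) ln|(z - 8)| - (3/146) ln(z² + 9) - (8/73) arctan(z/3) + C


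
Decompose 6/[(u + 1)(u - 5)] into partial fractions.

6/(u + 1)(u - 5) = P/(u + 1) + Q/(u - 5). P = 6/(-1 - 5) = -1, Q = 6/(5 + 1) = 1
Result: -1/(u + 1) + 1/(u - 5)


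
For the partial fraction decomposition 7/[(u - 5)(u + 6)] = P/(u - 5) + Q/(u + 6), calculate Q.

Cover-up at u = -6: Q = 7/(-6 - 5) = -7/11


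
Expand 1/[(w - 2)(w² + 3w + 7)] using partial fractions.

Cover-up at w = 2: P = 1/(2² + 3·2 + 7) = 1/17. Then Q = -P = -1/17, R = -P·(3 + 2) = -5/17
Result: (1/17)/(w - 2) - ((1/17)w + 5/17)/(w² + 3w + 7)


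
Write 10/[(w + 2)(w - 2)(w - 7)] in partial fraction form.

Using cover-up method: A = 5/18, B = -1/2, C = 2/9
Result: (5/18)/(w + 2) - (1/2)/(w - 2) + (2/9)/(w - 7)


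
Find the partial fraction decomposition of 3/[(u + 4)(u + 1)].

3/(u + 4)(u + 1) = A/(u + 4) + B/(u + 1). A = 3/(-4 + 1) = -1, B = 3/(-1 + 4) = 1
Result: -1/(u + 4) + 1/(u + 1)


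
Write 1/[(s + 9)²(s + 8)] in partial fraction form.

Cover-up at s=-8: R = 1/(-8 + 9)² = 1. Cover-up at s=-9: Q = 1/(-9 + 8) = -1. Comparing s² coeff: P = -R = -1
Result: -1/(s + 9) - 1/(s + 9)² + 1/(s + 8)


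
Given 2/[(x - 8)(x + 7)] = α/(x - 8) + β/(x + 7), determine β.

Cover-up at x = -7: β = 2/(-7 - 8) = -2/15


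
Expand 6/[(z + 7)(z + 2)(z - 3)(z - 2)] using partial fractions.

Using Heaviside cover-up: (-1/75)/(z + 7) + (3/50)/(z + 2) + (3/25)/(z - 3) - (1/6)/(z - 2)


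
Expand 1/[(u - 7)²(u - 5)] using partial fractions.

Cover-up at u=5: C = 1/(5 - 7)² = 1/4. Cover-up at u=7: B = 1/(7 - 5) = 1/2. Comparing u² coeff: A = -C = -1/4
Result: (-1/4)/(u - 7) + (1/2)/(u - 7)² + (1/4)/(u - 5)


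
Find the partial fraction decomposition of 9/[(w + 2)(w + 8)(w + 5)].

Using cover-up method: α = 1/2, β = 1/2, γ = -1
Result: (1/2)/(w + 2) + (1/2)/(w + 8) - 1/(w + 5)


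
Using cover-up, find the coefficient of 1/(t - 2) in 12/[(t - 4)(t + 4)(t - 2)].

Cover (t - 2), set t=2: 12/[(2 - 4)(2 + 4)] = -1


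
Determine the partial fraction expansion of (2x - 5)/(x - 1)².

(2x - 5) = α(x - 1) + β. At x = 1: β = 2·1 - 5 = -3. Coeff of x: α = 2
Result: 2/(x - 1) - 3/(x - 1)²


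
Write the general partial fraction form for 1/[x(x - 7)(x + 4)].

Three distinct linear factors: A/x + B/(x - 7) + C/(x + 4)


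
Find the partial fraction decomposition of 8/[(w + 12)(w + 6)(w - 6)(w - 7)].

Using Heaviside cover-up: (-2/513)/(w + 12) + (1/117)/(w + 6) - (1/27)/(w - 6) + (8/247)/(w - 7)


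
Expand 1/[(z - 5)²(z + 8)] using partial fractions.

Cover-up at z=-8: γ = 1/(-8 - 5)² = 1/169. Cover-up at z=5: β = 1/(5 + 8) = 1/13. Comparing z² coeff: α = -γ = -1/169
Result: (-1/169)/(z - 5) + (1/13)/(z - 5)² + (1/169)/(z + 8)


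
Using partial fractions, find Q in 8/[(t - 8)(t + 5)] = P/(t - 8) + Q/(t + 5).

Cover-up at t = -5: Q = 8/(-5 - 8) = -8/13


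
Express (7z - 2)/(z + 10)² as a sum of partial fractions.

(7z - 2) = P(z + 10) + Q. At z = -10: Q = 7·(-10) - 2 = -72. Coeff of z: P = 7
Result: 7/(z + 10) - 72/(z + 10)²


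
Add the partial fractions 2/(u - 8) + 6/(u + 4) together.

Common denominator (u - 8)(u + 4). Numerator: 2(u + 4) + 6(u - 8) = (2u + 8) + (6u - 48) = 8u - 40
Result: (8u - 40)/[(u - 8)(u + 4)]


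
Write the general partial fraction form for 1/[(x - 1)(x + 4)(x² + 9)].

Two linear + quadratic: P/(x - 1) + Q/(x + 4) + (Rx + S)/(x² + 9)


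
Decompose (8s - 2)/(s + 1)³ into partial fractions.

(8s - 2) = P(s + 1)² + Q(s + 1) + R. At s = -1: R = 8·(-1) - 2 = -10. Coefficients: P = 0, Q = 8
Result: 8/(s + 1)² - 10/(s + 1)³


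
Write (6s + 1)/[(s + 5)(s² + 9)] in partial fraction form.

At s=-5: α = (6·(-5) + 1)/((-5)² + 9) = -29/34. β = -α = 29/34, γ = 6 - (-5)·α = 59/34
Result: (-29/34)/(s + 5) + ((29/34)s + 59/34)/(s² + 9)


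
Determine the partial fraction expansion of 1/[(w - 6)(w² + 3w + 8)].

Cover-up at w = 6: α = 1/(6² + 3·6 + 8) = 1/62. Then β = -α = -1/62, γ = -α·(3 + 6) = -9/62
Result: (1/62)/(w - 6) - ((1/62)w + 9/62)/(w² + 3w + 8)
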